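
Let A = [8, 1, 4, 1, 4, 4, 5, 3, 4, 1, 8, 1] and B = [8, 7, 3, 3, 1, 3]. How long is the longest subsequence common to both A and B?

3

A longest common subsequence is 8, 1, 3 (length 3); the LCS DP confirms no longer common subsequence exists.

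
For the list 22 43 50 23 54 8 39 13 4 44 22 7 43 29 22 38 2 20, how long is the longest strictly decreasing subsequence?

One longest decreasing subsequence is 50, 44, 43, 29, 22, 2 (positions 3,10,13,14,15,17), of length 6; no longer one exists.

6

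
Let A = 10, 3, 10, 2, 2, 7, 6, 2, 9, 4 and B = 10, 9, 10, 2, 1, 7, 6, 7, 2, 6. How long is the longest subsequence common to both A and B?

6

Backtracking the LCS table gives one alignment: 10 (A1,B1) → 10 (A3,B3) → 2 (A4,B4) → 7 (A6,B6) → 6 (A7,B7) → 2 (A8,B9).
So the longest common subsequence has length 6.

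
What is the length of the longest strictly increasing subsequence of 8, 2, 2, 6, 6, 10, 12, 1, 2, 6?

One longest increasing subsequence is 2, 6, 10, 12 (positions 2,4,6,7), of length 4; no longer one exists.

4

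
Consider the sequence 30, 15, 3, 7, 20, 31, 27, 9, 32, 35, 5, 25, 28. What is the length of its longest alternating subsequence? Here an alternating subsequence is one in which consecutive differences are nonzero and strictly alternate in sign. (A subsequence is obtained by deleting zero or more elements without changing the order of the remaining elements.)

Track the best alternating length ending on an up-step vs a down-step at each position: up/down = 1/1, 1/2, 1/2, 3/2, 3/2, 3/1, 3/4, 3/4, 5/1, 5/1, 3/6, 7/6, 7/6.
The maximum over both is 7; one such subsequence is 30, 15, 31, 27, 32, 5, 25.

7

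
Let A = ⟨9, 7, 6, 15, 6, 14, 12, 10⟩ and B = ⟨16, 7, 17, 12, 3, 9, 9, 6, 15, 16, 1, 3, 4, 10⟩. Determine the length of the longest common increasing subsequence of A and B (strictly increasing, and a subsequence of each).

2

For each value that appears in both, track the longest common increasing run ending there.
The best achievable length is 2; one witness is 7, 12 (A-positions 2,7, B-positions 2,4).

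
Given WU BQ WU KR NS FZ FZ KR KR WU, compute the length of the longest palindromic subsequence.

One longest palindromic subsequence is WU KR FZ FZ KR WU (positions 1,4,6,7,9,10); it reads the same forward and backward, and the interval DP gives dp[1][10] = 6.

6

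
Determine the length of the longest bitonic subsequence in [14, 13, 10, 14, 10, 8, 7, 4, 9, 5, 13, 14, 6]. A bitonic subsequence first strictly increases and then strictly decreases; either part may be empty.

Let inc[i] be the LIS ending at i and dec[i] the longest strictly decreasing subsequence starting at i. inc = [1, 1, 1, 2, 1, 1, 1, 1, 2, 2, 3, 4, 3], dec = [6, 5, 4, 5, 4, 3, 2, 1, 2, 1, 2, 2, 1].
max_i inc[i]+dec[i]−1 = 6, with one witness 14, 13, 10, 8, 7, 6.

6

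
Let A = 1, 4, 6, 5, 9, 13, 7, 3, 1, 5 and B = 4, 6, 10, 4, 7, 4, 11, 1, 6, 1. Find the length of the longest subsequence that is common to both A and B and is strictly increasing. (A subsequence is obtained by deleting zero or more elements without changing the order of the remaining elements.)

For each value that appears in both, track the longest common increasing run ending there.
The best achievable length is 3; one witness is 4, 6, 7 (A-positions 2,3,7, B-positions 1,2,5).

3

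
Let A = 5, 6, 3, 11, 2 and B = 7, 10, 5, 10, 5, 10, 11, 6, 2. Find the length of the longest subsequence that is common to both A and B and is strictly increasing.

A longest common strictly increasing subsequence is 5, 11 (length 2); it appears in order in both A and B, and no longer such subsequence exists.

2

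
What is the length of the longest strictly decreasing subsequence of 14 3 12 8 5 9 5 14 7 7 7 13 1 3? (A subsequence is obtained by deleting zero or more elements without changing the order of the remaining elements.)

Let dp[i] be the longest decreasing subsequence ending at position i. Then dp = [1, 2, 2, 3, 4, 3, 4, 1, 4, 4, 4, 2, 5, 5].
The maximum is 5; one witness is 14, 12, 8, 5, 1 at positions 1,3,4,5,13.

5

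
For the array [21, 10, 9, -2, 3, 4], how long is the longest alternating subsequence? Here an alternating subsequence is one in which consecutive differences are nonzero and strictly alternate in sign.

3

Track the best alternating length ending on an up-step vs a down-step at each position: up/down = 1/1, 1/2, 1/2, 1/2, 3/2, 3/2.
The maximum over both is 3; one such subsequence is 21, -2, 3.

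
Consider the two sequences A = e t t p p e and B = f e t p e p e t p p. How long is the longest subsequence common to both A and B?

5

A longest common subsequence is ettpp (length 5); the LCS DP confirms no longer common subsequence exists.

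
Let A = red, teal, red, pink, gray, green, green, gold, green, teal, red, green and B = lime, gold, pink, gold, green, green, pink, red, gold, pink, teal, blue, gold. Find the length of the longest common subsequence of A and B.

5

A longest common subsequence is pink, green, green, gold, teal (length 5); the LCS DP confirms no longer common subsequence exists.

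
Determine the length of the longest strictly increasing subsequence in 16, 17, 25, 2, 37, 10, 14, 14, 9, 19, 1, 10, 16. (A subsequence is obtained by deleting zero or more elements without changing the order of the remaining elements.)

4

Scanning left to right, the best length ending at each element is: 16→1, 17→2, 25→3, 2→1, 37→4, 10→2, 14→3, 14→3, 9→2, 19→4, 1→1, 10→3, 16→4.
So the longest increasing subsequence has length 4, e.g. 16, 17, 25, 37.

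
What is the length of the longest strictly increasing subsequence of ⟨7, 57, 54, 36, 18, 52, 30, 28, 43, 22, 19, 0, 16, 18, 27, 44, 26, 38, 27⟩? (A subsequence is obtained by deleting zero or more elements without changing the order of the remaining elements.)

5

Let dp[i] be the longest increasing subsequence ending at position i. Then dp = [1, 2, 2, 2, 2, 3, 3, 3, 4, 3, 3, 1, 2, 3, 4, 5, 4, 5, 5].
The maximum is 5; one witness is 7, 18, 30, 43, 44 at positions 1,5,7,9,16.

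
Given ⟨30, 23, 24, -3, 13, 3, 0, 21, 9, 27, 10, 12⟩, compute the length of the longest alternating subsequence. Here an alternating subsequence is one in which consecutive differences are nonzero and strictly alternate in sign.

11

Track the best alternating length ending on an up-step vs a down-step at each position: up/down = 1/1, 1/2, 3/2, 1/4, 5/4, 5/6, 5/6, 7/4, 7/8, 9/2, 9/10, 11/10.
The maximum over both is 11; one such subsequence is 30, 23, 24, -3, 13, 3, 21, 9, 27, 10, 12.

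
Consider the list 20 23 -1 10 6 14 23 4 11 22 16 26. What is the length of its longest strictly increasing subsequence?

Let dp[i] be the longest increasing subsequence ending at position i. Then dp = [1, 2, 1, 2, 2, 3, 4, 2, 3, 4, 4, 5].
The maximum is 5; one witness is -1, 10, 14, 23, 26 at positions 3,4,6,7,12.

5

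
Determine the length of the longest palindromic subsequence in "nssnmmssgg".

One longest palindromic subsequence is ssmmss (positions 2,3,5,6,7,8); it reads the same forward and backward, and the interval DP gives dp[1][10] = 6.

6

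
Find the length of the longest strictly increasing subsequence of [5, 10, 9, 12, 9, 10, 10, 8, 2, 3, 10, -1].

One longest increasing subsequence is 5, 10, 12 (positions 1,2,4), of length 3; no longer one exists.

3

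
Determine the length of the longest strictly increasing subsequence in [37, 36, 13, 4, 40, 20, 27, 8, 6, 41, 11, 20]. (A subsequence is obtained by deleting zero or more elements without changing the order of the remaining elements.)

Let dp[i] be the longest increasing subsequence ending at position i. Then dp = [1, 1, 1, 1, 2, 2, 3, 2, 2, 4, 3, 4].
The maximum is 4; one witness is 13, 20, 27, 41 at positions 3,6,7,10.

4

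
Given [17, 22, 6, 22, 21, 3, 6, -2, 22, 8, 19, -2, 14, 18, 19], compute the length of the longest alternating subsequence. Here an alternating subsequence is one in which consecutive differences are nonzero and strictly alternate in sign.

12

Track the best alternating length ending on an up-step vs a down-step at each position: up/down = 1/1, 2/1, 1/3, 4/1, 4/5, 1/5, 6/5, 1/7, 8/1, 8/9, 10/9, 1/11, 12/11, 12/11, 12/9.
The maximum over both is 12; one such subsequence is 17, 22, 6, 22, 3, 6, -2, 22, 8, 19, -2, 14.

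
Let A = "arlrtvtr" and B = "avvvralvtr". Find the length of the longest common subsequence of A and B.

A longest common subsequence is arlvtr (length 6); the LCS DP confirms no longer common subsequence exists.

6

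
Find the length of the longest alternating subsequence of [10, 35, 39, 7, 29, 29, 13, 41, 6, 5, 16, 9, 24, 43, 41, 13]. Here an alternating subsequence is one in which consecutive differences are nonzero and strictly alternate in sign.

A longest alternating subsequence is 10, 35, 7, 29, 13, 41, 6, 16, 9, 43, 41 (positions 1,2,4,5,7,8,9,11,12,14,15); its 10 consecutive differences strictly alternate in sign, and length 11 is optimal.

11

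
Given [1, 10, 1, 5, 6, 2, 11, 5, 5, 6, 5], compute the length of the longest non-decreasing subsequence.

6

One longest non-decreasing subsequence is 1, 1, 5, 5, 5, 6 (positions 1,3,4,8,9,10), of length 6; no longer one exists.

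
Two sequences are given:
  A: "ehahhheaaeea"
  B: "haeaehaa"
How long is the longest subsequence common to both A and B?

Backtracking the LCS table gives one alignment: h (A2,B1) → a (A3,B2) → e (A7,B3) → a (A8,B4) → a (A9,B7) → a (A12,B8).
So the longest common subsequence has length 6.

6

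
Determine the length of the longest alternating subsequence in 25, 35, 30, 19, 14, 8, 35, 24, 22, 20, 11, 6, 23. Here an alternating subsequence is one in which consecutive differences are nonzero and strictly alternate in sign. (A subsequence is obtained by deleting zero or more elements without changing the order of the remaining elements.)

6

Track the best alternating length ending on an up-step vs a down-step at each position: up/down = 1/1, 2/1, 2/3, 1/3, 1/3, 1/3, 4/1, 4/5, 4/5, 4/5, 4/5, 1/5, 6/5.
The maximum over both is 6; one such subsequence is 25, 35, 30, 35, 22, 23.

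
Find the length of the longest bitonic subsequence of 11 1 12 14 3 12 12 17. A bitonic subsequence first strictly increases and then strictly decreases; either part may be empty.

One longest bitonic subsequence is 11, 12, 14, 12 (positions 1,3,4,7): it rises to 14 then falls. Length 4 is optimal.

4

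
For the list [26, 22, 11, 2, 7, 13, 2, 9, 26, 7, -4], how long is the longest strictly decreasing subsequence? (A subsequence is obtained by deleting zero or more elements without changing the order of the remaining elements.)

6

Scanning left to right, the best length ending at each element is: 26→1, 22→2, 11→3, 2→4, 7→4, 13→3, 2→5, 9→4, 26→1, 7→5, -4→6.
So the longest decreasing subsequence has length 6, e.g. 26, 22, 11, 7, 2, -4.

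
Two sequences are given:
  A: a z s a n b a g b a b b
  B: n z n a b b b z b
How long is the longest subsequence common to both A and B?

Backtracking the LCS table gives one alignment: z (A2,B2) → a (A4,B4) → b (A6,B5) → b (A9,B6) → b (A11,B7) → b (A12,B9).
So the longest common subsequence has length 6.

6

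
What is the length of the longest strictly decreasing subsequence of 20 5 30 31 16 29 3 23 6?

Scanning left to right, the best length ending at each element is: 20→1, 5→2, 30→1, 31→1, 16→2, 29→2, 3→3, 23→3, 6→4.
So the longest decreasing subsequence has length 4, e.g. 30, 29, 23, 6.

4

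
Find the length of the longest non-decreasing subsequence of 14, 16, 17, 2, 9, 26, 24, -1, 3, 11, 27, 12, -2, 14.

5

Let dp[i] be the longest non-decreasing subsequence ending at position i. Then dp = [1, 2, 3, 1, 2, 4, 4, 1, 2, 3, 5, 4, 1, 5].
The maximum is 5; one witness is 14, 16, 17, 26, 27 at positions 1,2,3,6,11.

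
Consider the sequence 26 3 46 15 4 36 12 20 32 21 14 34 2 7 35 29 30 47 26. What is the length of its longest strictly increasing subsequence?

8

One longest increasing subsequence is 3, 4, 12, 20, 32, 34, 35, 47 (positions 2,5,7,8,9,12,15,18), of length 8; no longer one exists.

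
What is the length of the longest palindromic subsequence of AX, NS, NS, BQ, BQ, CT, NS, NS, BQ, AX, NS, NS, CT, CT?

Using dp[i][j] = 2 + dp[i+1][j−1] if the ends match, else max(dp[i+1][j], dp[i][j−1]):
dp[1][14] = 8. A witness is NS NS BQ NS NS BQ NS NS at positions 2,3,5,7,8,9,11,12.

8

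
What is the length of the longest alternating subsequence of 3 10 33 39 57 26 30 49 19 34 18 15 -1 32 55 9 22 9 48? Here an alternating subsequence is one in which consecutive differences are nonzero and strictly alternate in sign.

Track the best alternating length ending on an up-step vs a down-step at each position: up/down = 1/1, 2/1, 2/1, 2/1, 2/1, 2/3, 4/3, 4/3, 2/5, 6/5, 2/7, 2/7, 1/7, 8/7, 8/3, 8/9, 10/9, 8/11, 12/9.
The maximum over both is 12; one such subsequence is 3, 33, 26, 30, 19, 34, 18, 32, 9, 22, 9, 48.

12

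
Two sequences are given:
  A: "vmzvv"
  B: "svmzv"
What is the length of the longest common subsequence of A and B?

Backtracking the LCS table gives one alignment: v (A1,B2) → m (A2,B3) → z (A3,B4) → v (A5,B5).
So the longest common subsequence has length 4.

4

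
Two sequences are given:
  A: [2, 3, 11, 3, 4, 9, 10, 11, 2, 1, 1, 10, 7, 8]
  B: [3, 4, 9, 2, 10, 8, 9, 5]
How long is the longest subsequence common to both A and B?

Backtracking the LCS table gives one alignment: 3 (A4,B1) → 4 (A5,B2) → 9 (A6,B3) → 2 (A9,B4) → 10 (A12,B5) → 8 (A14,B6).
So the longest common subsequence has length 6.

6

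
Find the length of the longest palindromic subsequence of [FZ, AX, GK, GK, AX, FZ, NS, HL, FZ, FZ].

One longest palindromic subsequence is FZ AX GK GK AX FZ (positions 1,2,3,4,5,10); it reads the same forward and backward, and the interval DP gives dp[1][10] = 6.

6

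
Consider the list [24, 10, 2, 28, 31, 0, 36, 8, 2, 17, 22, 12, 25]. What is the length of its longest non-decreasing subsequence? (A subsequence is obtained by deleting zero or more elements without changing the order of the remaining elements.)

5

Scanning left to right, the best length ending at each element is: 24→1, 10→1, 2→1, 28→2, 31→3, 0→1, 36→4, 8→2, 2→2, 17→3, 22→4, 12→3, 25→5.
So the longest non-decreasing subsequence has length 5, e.g. 2, 8, 17, 22, 25.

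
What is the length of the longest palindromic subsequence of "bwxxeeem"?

One longest palindromic subsequence is eee (positions 5,6,7); it reads the same forward and backward, and the interval DP gives dp[1][8] = 3.

3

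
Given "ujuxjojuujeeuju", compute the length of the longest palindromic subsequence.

10

One longest palindromic subsequence is ujujuujuju (positions 1,2,3,7,8,9,10,13,14,15); it reads the same forward and backward, and the interval DP gives dp[1][15] = 10.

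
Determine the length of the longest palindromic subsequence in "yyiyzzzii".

One longest palindromic subsequence is izzzi (positions 3,5,6,7,9); it reads the same forward and backward, and the interval DP gives dp[1][9] = 5.

5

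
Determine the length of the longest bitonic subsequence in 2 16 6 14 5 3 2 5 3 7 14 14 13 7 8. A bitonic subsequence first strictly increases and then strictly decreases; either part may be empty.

7

One longest bitonic subsequence is 2, 3, 5, 7, 14, 13, 8 (positions 1,6,8,10,11,13,15): it rises to 14 then falls. Length 7 is optimal.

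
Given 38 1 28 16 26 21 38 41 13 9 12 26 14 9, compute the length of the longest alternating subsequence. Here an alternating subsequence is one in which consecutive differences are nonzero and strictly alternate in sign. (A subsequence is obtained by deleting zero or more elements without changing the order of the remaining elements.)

A longest alternating subsequence is 38, 1, 28, 16, 26, 21, 38, 13, 26, 14 (positions 1,2,3,4,5,6,7,9,12,13); its 9 consecutive differences strictly alternate in sign, and length 10 is optimal.

10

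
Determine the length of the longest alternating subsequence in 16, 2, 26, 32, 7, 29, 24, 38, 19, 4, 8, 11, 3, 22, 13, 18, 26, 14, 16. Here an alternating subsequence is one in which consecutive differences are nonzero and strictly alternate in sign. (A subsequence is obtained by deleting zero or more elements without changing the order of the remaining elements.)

15

Track the best alternating length ending on an up-step vs a down-step at each position: up/down = 1/1, 1/2, 3/1, 3/1, 3/4, 5/4, 5/6, 7/1, 5/8, 3/8, 9/8, 9/8, 3/10, 11/8, 11/12, 13/12, 13/8, 13/14, 15/14.
The maximum over both is 15; one such subsequence is 16, 2, 26, 7, 29, 24, 38, 4, 8, 3, 22, 13, 18, 14, 16.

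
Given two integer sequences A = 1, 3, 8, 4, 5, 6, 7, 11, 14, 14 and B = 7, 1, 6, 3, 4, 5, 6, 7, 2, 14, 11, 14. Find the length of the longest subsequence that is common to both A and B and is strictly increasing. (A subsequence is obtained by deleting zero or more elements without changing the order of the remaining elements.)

For each value that appears in both, track the longest common increasing run ending there.
The best achievable length is 8; one witness is 1, 3, 4, 5, 6, 7, 11, 14 (A-positions 1,2,4,5,6,7,8,9, B-positions 2,4,5,6,7,8,11,12).

8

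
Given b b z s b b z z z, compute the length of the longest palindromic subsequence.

Using dp[i][j] = 2 + dp[i+1][j−1] if the ends match, else max(dp[i+1][j], dp[i][j−1]):
dp[1][9] = 5. A witness is bbsbb at positions 1,2,4,5,6.

5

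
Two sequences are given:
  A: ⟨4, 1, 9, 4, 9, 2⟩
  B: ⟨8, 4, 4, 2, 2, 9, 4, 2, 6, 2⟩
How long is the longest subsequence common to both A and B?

4

A longest common subsequence is 4, 9, 4, 2 (length 4); the LCS DP confirms no longer common subsequence exists.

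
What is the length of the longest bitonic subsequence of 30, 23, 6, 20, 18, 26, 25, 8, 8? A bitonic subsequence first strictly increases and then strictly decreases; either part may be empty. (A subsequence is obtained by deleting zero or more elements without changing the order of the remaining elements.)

5

One longest bitonic subsequence is 30, 23, 20, 18, 8 (positions 1,2,4,5,9): it rises to 30 then falls. Length 5 is optimal.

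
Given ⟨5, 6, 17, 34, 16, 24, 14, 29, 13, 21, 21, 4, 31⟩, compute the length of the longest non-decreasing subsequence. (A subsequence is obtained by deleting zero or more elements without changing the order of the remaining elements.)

6

One longest non-decreasing subsequence is 5, 6, 17, 24, 29, 31 (positions 1,2,3,6,8,13), of length 6; no longer one exists.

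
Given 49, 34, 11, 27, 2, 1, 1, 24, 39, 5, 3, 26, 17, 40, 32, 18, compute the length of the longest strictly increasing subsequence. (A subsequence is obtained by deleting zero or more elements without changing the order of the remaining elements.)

One longest increasing subsequence is 11, 27, 39, 40 (positions 3,4,9,14), of length 4; no longer one exists.

4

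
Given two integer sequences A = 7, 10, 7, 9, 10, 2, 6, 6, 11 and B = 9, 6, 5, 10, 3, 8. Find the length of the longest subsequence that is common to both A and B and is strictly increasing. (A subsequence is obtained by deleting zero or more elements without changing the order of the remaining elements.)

A longest common strictly increasing subsequence is 9, 10 (length 2); it appears in order in both A and B, and no longer such subsequence exists.

2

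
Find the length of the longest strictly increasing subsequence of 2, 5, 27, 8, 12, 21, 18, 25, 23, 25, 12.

Scanning left to right, the best length ending at each element is: 2→1, 5→2, 27→3, 8→3, 12→4, 21→5, 18→5, 25→6, 23→6, 25→7, 12→4.
So the longest increasing subsequence has length 7, e.g. 2, 5, 8, 12, 21, 23, 25.

7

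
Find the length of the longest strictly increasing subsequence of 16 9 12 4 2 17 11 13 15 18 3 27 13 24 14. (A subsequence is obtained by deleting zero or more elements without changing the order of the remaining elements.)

6

Let dp[i] be the longest increasing subsequence ending at position i. Then dp = [1, 1, 2, 1, 1, 3, 2, 3, 4, 5, 2, 6, 3, 6, 4].
The maximum is 6; one witness is 9, 12, 13, 15, 18, 27 at positions 2,3,8,9,10,12.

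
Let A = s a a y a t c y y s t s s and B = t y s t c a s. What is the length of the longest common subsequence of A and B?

5

A longest common subsequence is tysts (length 5); the LCS DP confirms no longer common subsequence exists.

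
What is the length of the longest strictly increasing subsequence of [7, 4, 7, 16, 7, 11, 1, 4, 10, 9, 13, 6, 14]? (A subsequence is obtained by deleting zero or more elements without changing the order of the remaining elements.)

5

Scanning left to right, the best length ending at each element is: 7→1, 4→1, 7→2, 16→3, 7→2, 11→3, 1→1, 4→2, 10→3, 9→3, 13→4, 6→3, 14→5.
So the longest increasing subsequence has length 5, e.g. 4, 7, 11, 13, 14.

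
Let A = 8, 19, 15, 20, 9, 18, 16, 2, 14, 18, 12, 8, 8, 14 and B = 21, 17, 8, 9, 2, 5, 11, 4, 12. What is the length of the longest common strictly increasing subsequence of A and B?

3

A longest common strictly increasing subsequence is 8, 9, 12 (length 3); it appears in order in both A and B, and no longer such subsequence exists.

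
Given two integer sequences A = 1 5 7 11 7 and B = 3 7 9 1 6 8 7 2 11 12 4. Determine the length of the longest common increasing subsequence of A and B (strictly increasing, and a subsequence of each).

3

A longest common strictly increasing subsequence is 1, 7, 11 (length 3); it appears in order in both A and B, and no longer such subsequence exists.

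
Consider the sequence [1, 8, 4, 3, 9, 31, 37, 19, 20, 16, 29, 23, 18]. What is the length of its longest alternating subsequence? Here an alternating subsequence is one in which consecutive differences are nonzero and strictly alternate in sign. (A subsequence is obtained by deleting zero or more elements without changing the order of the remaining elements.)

9

Track the best alternating length ending on an up-step vs a down-step at each position: up/down = 1/1, 2/1, 2/3, 2/3, 4/1, 4/1, 4/1, 4/5, 6/5, 4/7, 8/5, 8/9, 8/9.
The maximum over both is 9; one such subsequence is 1, 8, 4, 31, 19, 20, 16, 29, 23.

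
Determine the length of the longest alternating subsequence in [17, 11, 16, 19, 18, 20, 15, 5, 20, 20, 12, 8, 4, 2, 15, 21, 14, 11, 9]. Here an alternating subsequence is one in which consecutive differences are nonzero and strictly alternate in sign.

10

Track the best alternating length ending on an up-step vs a down-step at each position: up/down = 1/1, 1/2, 3/2, 3/1, 3/4, 5/1, 3/6, 1/6, 7/1, 7/1, 7/8, 7/8, 1/8, 1/8, 9/8, 9/1, 9/10, 9/10, 9/10.
The maximum over both is 10; one such subsequence is 17, 11, 19, 18, 20, 15, 20, 12, 15, 14.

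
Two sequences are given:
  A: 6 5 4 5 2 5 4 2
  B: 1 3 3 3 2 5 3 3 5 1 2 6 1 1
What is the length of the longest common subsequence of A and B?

Backtracking the LCS table gives one alignment: 5 (A2,B6) → 5 (A4,B9) → 2 (A5,B11).
So the longest common subsequence has length 3.

3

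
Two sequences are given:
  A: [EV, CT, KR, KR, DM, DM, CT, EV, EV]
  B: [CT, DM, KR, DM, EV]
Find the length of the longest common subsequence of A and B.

Backtracking the LCS table gives one alignment: CT (A2,B1) → KR (A4,B3) → DM (A6,B4) → EV (A9,B5).
So the longest common subsequence has length 4.

4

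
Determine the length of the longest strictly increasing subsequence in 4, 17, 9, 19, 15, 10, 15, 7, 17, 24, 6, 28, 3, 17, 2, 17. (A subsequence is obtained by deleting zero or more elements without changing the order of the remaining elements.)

Let dp[i] be the longest increasing subsequence ending at position i. Then dp = [1, 2, 2, 3, 3, 3, 4, 2, 5, 6, 2, 7, 1, 5, 1, 5].
The maximum is 7; one witness is 4, 9, 10, 15, 17, 24, 28 at positions 1,3,6,7,9,10,12.

7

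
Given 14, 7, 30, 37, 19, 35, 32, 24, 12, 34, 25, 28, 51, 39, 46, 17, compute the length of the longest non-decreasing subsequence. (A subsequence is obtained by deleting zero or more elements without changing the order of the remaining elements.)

7

Scanning left to right, the best length ending at each element is: 14→1, 7→1, 30→2, 37→3, 19→2, 35→3, 32→3, 24→3, 12→2, 34→4, 25→4, 28→5, 51→6, 39→6, 46→7, 17→3.
So the longest non-decreasing subsequence has length 7, e.g. 14, 19, 24, 25, 28, 39, 46.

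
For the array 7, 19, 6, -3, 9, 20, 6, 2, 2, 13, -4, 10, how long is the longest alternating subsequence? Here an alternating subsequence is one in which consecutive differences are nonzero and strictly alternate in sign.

8

Track the best alternating length ending on an up-step vs a down-step at each position: up/down = 1/1, 2/1, 1/3, 1/3, 4/3, 4/1, 4/5, 4/5, 4/5, 6/5, 1/7, 8/7.
The maximum over both is 8; one such subsequence is 7, 19, 6, 9, 6, 13, -4, 10.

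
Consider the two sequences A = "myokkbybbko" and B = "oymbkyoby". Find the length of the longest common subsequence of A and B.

A longest common subsequence is myoby (length 5); the LCS DP confirms no longer common subsequence exists.

5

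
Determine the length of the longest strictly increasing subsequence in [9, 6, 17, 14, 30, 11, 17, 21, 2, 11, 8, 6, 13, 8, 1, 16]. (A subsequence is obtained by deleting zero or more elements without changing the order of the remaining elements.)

4

Let dp[i] be the longest increasing subsequence ending at position i. Then dp = [1, 1, 2, 2, 3, 2, 3, 4, 1, 2, 2, 2, 3, 3, 1, 4].
The maximum is 4; one witness is 9, 14, 17, 21 at positions 1,4,7,8.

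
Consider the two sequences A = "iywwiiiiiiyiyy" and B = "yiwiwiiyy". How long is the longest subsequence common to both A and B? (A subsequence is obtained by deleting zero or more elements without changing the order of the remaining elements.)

7

Backtracking the LCS table gives one alignment: i (A1,B2) → w (A3,B3) → w (A4,B5) → i (A10,B6) → i (A12,B7) → y (A13,B8) → y (A14,B9).
So the longest common subsequence has length 7.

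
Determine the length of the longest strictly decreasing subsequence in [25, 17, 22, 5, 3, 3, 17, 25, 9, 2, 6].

5

Let dp[i] be the longest decreasing subsequence ending at position i. Then dp = [1, 2, 2, 3, 4, 4, 3, 1, 4, 5, 5].
The maximum is 5; one witness is 25, 17, 5, 3, 2 at positions 1,2,4,5,10.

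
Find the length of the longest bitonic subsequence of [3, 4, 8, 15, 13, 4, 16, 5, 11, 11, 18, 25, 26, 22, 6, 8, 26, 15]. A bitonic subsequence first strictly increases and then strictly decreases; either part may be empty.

10

Let inc[i] be the LIS ending at i and dec[i] the longest strictly decreasing subsequence starting at i. inc = [1, 2, 3, 4, 4, 2, 5, 3, 4, 4, 6, 7, 8, 7, 4, 5, 8, 6], dec = [1, 1, 2, 4, 3, 1, 3, 1, 2, 2, 2, 3, 3, 2, 1, 1, 2, 1].
max_i inc[i]+dec[i]−1 = 10, with one witness 3, 4, 8, 15, 16, 18, 25, 26, 22, 15.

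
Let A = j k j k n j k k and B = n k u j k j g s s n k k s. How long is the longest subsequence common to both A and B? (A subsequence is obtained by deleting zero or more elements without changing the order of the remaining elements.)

6

Backtracking the LCS table gives one alignment: j (A1,B4) → k (A2,B5) → j (A3,B6) → n (A5,B10) → k (A7,B11) → k (A8,B12).
So the longest common subsequence has length 6.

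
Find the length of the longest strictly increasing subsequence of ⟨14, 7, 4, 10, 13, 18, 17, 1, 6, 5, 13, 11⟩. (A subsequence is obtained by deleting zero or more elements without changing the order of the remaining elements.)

Scanning left to right, the best length ending at each element is: 14→1, 7→1, 4→1, 10→2, 13→3, 18→4, 17→4, 1→1, 6→2, 5→2, 13→3, 11→3.
So the longest increasing subsequence has length 4, e.g. 7, 10, 13, 18.

4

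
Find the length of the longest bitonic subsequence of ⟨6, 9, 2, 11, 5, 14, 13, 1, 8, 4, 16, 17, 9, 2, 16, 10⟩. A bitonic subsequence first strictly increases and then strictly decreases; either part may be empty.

One longest bitonic subsequence is 6, 9, 11, 14, 13, 8, 4, 2 (positions 1,2,4,6,7,9,10,14): it rises to 14 then falls. Length 8 is optimal.

8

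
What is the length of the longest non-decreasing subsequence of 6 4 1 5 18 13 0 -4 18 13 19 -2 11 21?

Let dp[i] be the longest non-decreasing subsequence ending at position i. Then dp = [1, 1, 1, 2, 3, 3, 1, 1, 4, 4, 5, 2, 3, 6].
The maximum is 6; one witness is 4, 5, 18, 18, 19, 21 at positions 2,4,5,9,11,14.

6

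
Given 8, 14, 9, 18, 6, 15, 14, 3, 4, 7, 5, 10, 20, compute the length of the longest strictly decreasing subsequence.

5

One longest decreasing subsequence is 18, 15, 14, 7, 5 (positions 4,6,7,10,11), of length 5; no longer one exists.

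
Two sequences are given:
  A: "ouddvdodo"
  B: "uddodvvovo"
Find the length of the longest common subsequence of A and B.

A longest common subsequence is uddvoo (length 6); the LCS DP confirms no longer common subsequence exists.

6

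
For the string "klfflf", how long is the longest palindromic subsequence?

4

Using dp[i][j] = 2 + dp[i+1][j−1] if the ends match, else max(dp[i+1][j], dp[i][j−1]):
dp[1][6] = 4. A witness is lffl at positions 2,3,4,5.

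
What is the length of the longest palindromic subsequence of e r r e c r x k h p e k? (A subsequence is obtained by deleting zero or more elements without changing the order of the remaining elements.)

5

Using dp[i][j] = 2 + dp[i+1][j−1] if the ends match, else max(dp[i+1][j], dp[i][j−1]):
dp[1][12] = 5. A witness is ercre at positions 1,3,5,6,11.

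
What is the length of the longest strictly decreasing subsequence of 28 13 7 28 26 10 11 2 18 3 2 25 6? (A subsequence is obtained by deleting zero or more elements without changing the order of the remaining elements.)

Scanning left to right, the best length ending at each element is: 28→1, 13→2, 7→3, 28→1, 26→2, 10→3, 11→3, 2→4, 18→3, 3→4, 2→5, 25→3, 6→4.
So the longest decreasing subsequence has length 5, e.g. 28, 13, 7, 3, 2.

5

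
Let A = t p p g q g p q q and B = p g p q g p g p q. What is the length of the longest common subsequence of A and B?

6

Backtracking the LCS table gives one alignment: p (A2,B1) → p (A3,B3) → g (A4,B5) → g (A6,B7) → p (A7,B8) → q (A9,B9).
So the longest common subsequence has length 6.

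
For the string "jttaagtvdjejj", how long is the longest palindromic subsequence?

6

One longest palindromic subsequence is jtaatj (positions 1,3,4,5,7,13); it reads the same forward and backward, and the interval DP gives dp[1][13] = 6.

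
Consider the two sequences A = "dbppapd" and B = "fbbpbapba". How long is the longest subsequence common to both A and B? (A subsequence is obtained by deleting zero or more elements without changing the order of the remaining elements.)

A longest common subsequence is bppa (length 4); the LCS DP confirms no longer common subsequence exists.

4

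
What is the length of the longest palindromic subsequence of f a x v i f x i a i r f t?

One longest palindromic subsequence is faixiaf (positions 1,2,5,7,8,9,12); it reads the same forward and backward, and the interval DP gives dp[1][13] = 7.

7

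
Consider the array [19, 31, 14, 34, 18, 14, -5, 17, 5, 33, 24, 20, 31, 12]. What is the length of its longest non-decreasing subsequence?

Let dp[i] be the longest non-decreasing subsequence ending at position i. Then dp = [1, 2, 1, 3, 2, 2, 1, 3, 2, 4, 4, 4, 5, 3].
The maximum is 5; one witness is 14, 14, 17, 24, 31 at positions 3,6,8,11,13.

5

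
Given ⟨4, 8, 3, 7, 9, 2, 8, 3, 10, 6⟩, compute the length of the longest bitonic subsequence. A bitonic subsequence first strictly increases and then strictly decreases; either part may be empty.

5

One longest bitonic subsequence is 4, 8, 9, 8, 6 (positions 1,2,5,7,10): it rises to 9 then falls. Length 5 is optimal.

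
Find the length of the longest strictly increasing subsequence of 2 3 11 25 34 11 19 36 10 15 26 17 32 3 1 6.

One longest increasing subsequence is 2, 3, 11, 25, 34, 36 (positions 1,2,3,4,5,8), of length 6; no longer one exists.

6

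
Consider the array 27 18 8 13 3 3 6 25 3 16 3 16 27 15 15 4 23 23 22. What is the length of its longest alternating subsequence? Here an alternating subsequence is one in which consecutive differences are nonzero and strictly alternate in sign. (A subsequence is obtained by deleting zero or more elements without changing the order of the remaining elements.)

Track the best alternating length ending on an up-step vs a down-step at each position: up/down = 1/1, 1/2, 1/2, 3/2, 1/4, 1/4, 5/4, 5/2, 1/6, 7/6, 1/8, 9/6, 9/1, 9/10, 9/10, 9/10, 11/10, 11/10, 11/12.
The maximum over both is 12; one such subsequence is 27, 8, 13, 3, 6, 3, 16, 3, 16, 15, 23, 22.

12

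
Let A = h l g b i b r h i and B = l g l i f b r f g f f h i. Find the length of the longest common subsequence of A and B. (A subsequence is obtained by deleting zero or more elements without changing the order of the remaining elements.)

A longest common subsequence is lgibrhi (length 7); the LCS DP confirms no longer common subsequence exists.

7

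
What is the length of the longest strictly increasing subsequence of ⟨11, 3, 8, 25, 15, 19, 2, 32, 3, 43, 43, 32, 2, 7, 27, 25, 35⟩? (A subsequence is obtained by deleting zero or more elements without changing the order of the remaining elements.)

6

Scanning left to right, the best length ending at each element is: 11→1, 3→1, 8→2, 25→3, 15→3, 19→4, 2→1, 32→5, 3→2, 43→6, 43→6, 32→5, 2→1, 7→3, 27→5, 25→5, 35→6.
So the longest increasing subsequence has length 6, e.g. 3, 8, 15, 19, 32, 43.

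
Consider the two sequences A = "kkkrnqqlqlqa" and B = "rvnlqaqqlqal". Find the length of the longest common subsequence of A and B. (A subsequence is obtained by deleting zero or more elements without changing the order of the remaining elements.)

A longest common subsequence is rnqqqlqa (length 8); the LCS DP confirms no longer common subsequence exists.

8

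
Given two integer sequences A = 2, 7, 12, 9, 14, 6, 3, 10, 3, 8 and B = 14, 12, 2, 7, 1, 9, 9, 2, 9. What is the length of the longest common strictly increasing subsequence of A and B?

For each value that appears in both, track the longest common increasing run ending there.
The best achievable length is 3; one witness is 2, 7, 9 (A-positions 1,2,4, B-positions 3,4,6).

3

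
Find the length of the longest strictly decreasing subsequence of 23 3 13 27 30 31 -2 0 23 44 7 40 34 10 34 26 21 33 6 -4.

Scanning left to right, the best length ending at each element is: 23→1, 3→2, 13→2, 27→1, 30→1, 31→1, -2→3, 0→3, 23→2, 44→1, 7→3, 40→2, 34→3, 10→4, 34→3, 26→4, 21→5, 33→4, 6→6, -4→7.
So the longest decreasing subsequence has length 7, e.g. 44, 40, 34, 26, 21, 6, -4.

7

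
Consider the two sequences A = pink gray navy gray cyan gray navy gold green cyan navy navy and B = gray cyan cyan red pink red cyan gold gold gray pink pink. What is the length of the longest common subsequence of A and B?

3

Backtracking the LCS table gives one alignment: pink (A1,B5) → cyan (A5,B7) → gray (A6,B10).
So the longest common subsequence has length 3.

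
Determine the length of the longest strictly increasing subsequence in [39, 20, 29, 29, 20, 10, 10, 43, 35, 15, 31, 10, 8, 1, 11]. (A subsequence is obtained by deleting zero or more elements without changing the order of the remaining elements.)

Let dp[i] be the longest increasing subsequence ending at position i. Then dp = [1, 1, 2, 2, 1, 1, 1, 3, 3, 2, 3, 1, 1, 1, 2].
The maximum is 3; one witness is 20, 29, 43 at positions 2,3,8.

3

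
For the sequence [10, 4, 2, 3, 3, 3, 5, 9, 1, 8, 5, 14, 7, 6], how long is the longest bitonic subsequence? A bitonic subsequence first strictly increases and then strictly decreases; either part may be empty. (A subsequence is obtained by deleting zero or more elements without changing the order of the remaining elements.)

7

One longest bitonic subsequence is 2, 3, 5, 9, 8, 7, 6 (positions 3,4,7,8,10,13,14): it rises to 9 then falls. Length 7 is optimal.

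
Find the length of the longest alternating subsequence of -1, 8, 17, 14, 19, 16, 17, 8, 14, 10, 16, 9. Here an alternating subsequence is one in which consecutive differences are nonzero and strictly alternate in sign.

A longest alternating subsequence is -1, 17, 14, 19, 16, 17, 8, 14, 10, 16, 9 (positions 1,3,4,5,6,7,8,9,10,11,12); its 10 consecutive differences strictly alternate in sign, and length 11 is optimal.

11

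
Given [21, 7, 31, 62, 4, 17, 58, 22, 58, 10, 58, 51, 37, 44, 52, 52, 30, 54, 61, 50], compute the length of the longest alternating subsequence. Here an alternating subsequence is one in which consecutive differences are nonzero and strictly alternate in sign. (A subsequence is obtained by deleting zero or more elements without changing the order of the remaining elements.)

A longest alternating subsequence is 21, 7, 31, 4, 58, 22, 58, 10, 58, 37, 44, 30, 54, 50 (positions 1,2,3,5,7,8,9,10,11,13,14,17,18,20); its 13 consecutive differences strictly alternate in sign, and length 14 is optimal.

14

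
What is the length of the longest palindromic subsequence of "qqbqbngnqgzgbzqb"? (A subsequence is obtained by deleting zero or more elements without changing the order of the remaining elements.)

Using dp[i][j] = 2 + dp[i+1][j−1] if the ends match, else max(dp[i+1][j], dp[i][j−1]):
dp[1][16] = 9. A witness is bqbgzgbqb at positions 3,4,5,7,11,12,13,15,16.

9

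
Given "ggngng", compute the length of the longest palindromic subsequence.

Using dp[i][j] = 2 + dp[i+1][j−1] if the ends match, else max(dp[i+1][j], dp[i][j−1]):
dp[1][6] = 5. A witness is gngng at positions 1,3,4,5,6.

5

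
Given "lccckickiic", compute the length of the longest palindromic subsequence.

One longest palindromic subsequence is ciiic (positions 2,6,9,10,11); it reads the same forward and backward, and the interval DP gives dp[1][11] = 5.

5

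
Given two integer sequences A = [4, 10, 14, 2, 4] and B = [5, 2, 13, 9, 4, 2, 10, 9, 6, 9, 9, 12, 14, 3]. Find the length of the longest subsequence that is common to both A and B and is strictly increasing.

3

For each value that appears in both, track the longest common increasing run ending there.
The best achievable length is 3; one witness is 4, 10, 14 (A-positions 1,2,3, B-positions 5,7,13).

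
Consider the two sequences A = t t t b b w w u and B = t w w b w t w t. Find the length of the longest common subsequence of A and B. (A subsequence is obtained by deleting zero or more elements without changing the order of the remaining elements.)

4

A longest common subsequence is tbww (length 4); the LCS DP confirms no longer common subsequence exists.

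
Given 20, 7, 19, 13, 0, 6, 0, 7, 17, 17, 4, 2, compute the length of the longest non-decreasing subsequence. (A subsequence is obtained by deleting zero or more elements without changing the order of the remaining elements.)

5

Let dp[i] be the longest non-decreasing subsequence ending at position i. Then dp = [1, 1, 2, 2, 1, 2, 2, 3, 4, 5, 3, 3].
The maximum is 5; one witness is 0, 6, 7, 17, 17 at positions 5,6,8,9,10.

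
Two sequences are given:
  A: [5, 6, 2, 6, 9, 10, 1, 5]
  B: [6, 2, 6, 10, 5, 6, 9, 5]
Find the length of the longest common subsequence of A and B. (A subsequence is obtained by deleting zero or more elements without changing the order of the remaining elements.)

Backtracking the LCS table gives one alignment: 6 (A2,B1) → 2 (A3,B2) → 6 (A4,B6) → 9 (A5,B7) → 5 (A8,B8).
So the longest common subsequence has length 5.

5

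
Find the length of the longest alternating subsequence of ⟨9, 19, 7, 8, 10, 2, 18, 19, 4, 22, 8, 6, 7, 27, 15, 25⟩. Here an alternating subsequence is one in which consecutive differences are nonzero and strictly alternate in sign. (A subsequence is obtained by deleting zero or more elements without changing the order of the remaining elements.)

12

Track the best alternating length ending on an up-step vs a down-step at each position: up/down = 1/1, 2/1, 1/3, 4/3, 4/3, 1/5, 6/3, 6/1, 6/7, 8/1, 8/9, 8/9, 10/9, 10/1, 10/11, 12/11.
The maximum over both is 12; one such subsequence is 9, 19, 7, 8, 2, 18, 4, 22, 8, 27, 15, 25.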